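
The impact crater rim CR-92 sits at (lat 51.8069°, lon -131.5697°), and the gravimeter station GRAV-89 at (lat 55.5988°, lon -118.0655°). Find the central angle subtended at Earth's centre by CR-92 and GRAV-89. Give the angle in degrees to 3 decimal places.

8.828°

Δφ = 3.7919°,  Δλ = 13.5042°
a = sin²(Δφ/2) + cos φ₁ cos φ₂ sin²(Δλ/2) = 0.005924
c = 2·arcsin(√a) = 0.154083 rad = 8.8283°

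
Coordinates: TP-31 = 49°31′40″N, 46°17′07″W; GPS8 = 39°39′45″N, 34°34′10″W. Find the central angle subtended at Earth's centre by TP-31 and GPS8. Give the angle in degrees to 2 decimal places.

12.89°

TP-31: φ = +49.52778°, λ = -46.28528°
GPS8: φ = +39.66250°, λ = -34.56944°
Δφ = -9.8653°,  Δλ = 11.7158°
a = sin²(Δφ/2) + cos φ₁ cos φ₂ sin²(Δλ/2) = 0.012598
c = 2·arcsin(√a) = 0.224958 rad = 12.8891°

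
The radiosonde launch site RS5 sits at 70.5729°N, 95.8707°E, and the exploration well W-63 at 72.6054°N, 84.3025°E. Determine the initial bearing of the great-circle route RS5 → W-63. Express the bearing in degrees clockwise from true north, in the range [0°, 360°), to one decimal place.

Δλ = -11.5682°
y = sin Δλ · cos φ₂ = -0.059950
x = cos φ₁ sin φ₂ − sin φ₁ cos φ₂ cos Δλ = 0.041193
θ = atan2(y, x) = -55.5059° → 304.4941° (mod 360°)

304.5°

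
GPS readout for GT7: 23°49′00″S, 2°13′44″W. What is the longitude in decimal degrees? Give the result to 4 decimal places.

2.2289°W

2° + 13′/60 + 44″/3600 = 2 + 0.21667 + 0.01222 = 2.2289°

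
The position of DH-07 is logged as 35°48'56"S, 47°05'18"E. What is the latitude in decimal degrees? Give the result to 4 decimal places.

35° + 48′/60 + 56″/3600 = 35 + 0.80000 + 0.01556 = 35.8156°

35.8156°S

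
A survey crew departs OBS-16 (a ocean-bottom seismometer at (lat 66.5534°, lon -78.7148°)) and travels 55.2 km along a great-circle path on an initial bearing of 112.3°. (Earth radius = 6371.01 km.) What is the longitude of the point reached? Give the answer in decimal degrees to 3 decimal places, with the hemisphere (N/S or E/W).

δ = d/R = 55.2/6371.01 = 0.008664 rad
φ₂ = arcsin(sin φ₁ cos δ + cos φ₁ sin δ cos θ)
   = arcsin(0.91743·0.99996 + 0.39789·0.00866·-0.37946) = 66.36082°
λ₂ = λ₁ + atan2(sin θ sin δ cos φ₁, cos δ − sin φ₁ sin φ₂) = -77.56929°

77.569°W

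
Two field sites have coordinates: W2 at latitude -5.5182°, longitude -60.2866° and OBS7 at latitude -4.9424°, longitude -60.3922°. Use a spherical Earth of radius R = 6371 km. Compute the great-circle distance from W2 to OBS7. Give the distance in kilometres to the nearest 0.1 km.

65.1 km

Δφ = 0.5758°,  Δλ = -0.1056°
a = sin²(Δφ/2) + cos φ₁ cos φ₂ sin²(Δλ/2) = 0.000026
c = 2·arcsin(√a) = 0.010216 rad = 0.5853°
d = R·c = 6371 × 0.010216 = 65.1 km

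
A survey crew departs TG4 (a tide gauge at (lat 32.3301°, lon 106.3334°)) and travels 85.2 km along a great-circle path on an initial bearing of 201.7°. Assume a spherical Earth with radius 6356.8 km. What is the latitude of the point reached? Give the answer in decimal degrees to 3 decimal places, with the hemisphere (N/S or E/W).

31.616°N

δ = d/R = 85.2/6356.8 = 0.013403 rad
φ₂ = arcsin(sin φ₁ cos δ + cos φ₁ sin δ cos θ)
   = arcsin(0.53480·0.99991 + 0.84498·0.01340·-0.92913) = 31.61615°
λ₂ = λ₁ + atan2(sin θ sin δ cos φ₁, cos δ − sin φ₁ sin φ₂) = 105.99998°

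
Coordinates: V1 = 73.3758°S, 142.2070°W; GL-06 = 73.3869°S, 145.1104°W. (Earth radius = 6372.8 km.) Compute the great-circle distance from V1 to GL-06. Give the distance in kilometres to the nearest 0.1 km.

Δφ = -0.0111°,  Δλ = -2.9034°
a = sin²(Δφ/2) + cos φ₁ cos φ₂ sin²(Δλ/2) = 0.000053
c = 2·arcsin(√a) = 0.014493 rad = 0.8304°
d = R·c = 6372.8 × 0.014493 = 92.4 km

92.4 km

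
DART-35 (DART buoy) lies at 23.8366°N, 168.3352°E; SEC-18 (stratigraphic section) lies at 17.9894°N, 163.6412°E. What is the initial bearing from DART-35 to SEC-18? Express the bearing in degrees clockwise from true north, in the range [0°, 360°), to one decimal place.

217.7°

Δλ = -4.6940°
y = sin Δλ · cos φ₂ = -0.077834
x = cos φ₁ sin φ₂ − sin φ₁ cos φ₂ cos Δλ = -0.100587
θ = atan2(y, x) = -142.2674° → 217.7326° (mod 360°)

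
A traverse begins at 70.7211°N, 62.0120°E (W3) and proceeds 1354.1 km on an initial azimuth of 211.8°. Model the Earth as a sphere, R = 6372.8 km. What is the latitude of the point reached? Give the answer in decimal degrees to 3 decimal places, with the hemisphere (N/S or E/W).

59.714°N

δ = d/R = 1354.1/6372.8 = 0.212481 rad
φ₂ = arcsin(sin φ₁ cos δ + cos φ₁ sin δ cos θ)
   = arcsin(0.94392·0.97751 + 0.33017·0.21089·-0.84989) = 59.71397°
λ₂ = λ₁ + atan2(sin θ sin δ cos φ₁, cos δ − sin φ₁ sin φ₂) = 49.28226°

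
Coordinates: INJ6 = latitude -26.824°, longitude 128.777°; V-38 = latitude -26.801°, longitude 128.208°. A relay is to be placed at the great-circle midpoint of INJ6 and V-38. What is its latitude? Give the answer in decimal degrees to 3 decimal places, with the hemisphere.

26.813°S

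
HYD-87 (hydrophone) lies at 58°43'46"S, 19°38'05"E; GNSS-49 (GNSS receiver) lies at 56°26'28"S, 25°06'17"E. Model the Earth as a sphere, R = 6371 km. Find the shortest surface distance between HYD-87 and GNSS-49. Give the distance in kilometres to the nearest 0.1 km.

413.4 km

HYD-87: φ = -58.72944°, λ = +19.63472°
GNSS-49: φ = -56.44111°, λ = +25.10472°
Δφ = 2.2883°,  Δλ = 5.4700°
a = sin²(Δφ/2) + cos φ₁ cos φ₂ sin²(Δλ/2) = 0.001052
c = 2·arcsin(√a) = 0.064882 rad = 3.7175°
d = R·c = 6371 × 0.064882 = 413.4 km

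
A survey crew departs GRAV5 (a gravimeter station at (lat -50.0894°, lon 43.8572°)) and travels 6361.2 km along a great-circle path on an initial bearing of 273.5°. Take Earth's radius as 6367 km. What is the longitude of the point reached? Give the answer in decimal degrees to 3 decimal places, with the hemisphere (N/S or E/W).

21.418°W

δ = d/R = 6361.2/6367 = 0.999089 rad
φ₂ = arcsin(sin φ₁ cos δ + cos φ₁ sin δ cos θ)
   = arcsin(-0.76705·0.54107 + 0.64159·0.84098·0.06105) = -22.46290°
λ₂ = λ₁ + atan2(sin θ sin δ cos φ₁, cos δ − sin φ₁ sin φ₂) = -21.41800°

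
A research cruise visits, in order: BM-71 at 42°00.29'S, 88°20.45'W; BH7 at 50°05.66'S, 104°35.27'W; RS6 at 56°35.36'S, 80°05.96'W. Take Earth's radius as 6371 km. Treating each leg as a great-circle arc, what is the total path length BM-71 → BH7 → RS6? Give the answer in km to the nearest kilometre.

BM-71: φ = -42.00483°, λ = -88.34083°
BH7: φ = -50.09433°, λ = -104.58783°
RS6: φ = -56.58933°, λ = -80.09933°
BM-71→BH7: c = 0.241368 rad, d = 1537.76 km
BH7→RS6: c = 0.277274 rad, d = 1766.51 km
Total = 1537.76 + 1766.51 = 3304.27 km

3304 km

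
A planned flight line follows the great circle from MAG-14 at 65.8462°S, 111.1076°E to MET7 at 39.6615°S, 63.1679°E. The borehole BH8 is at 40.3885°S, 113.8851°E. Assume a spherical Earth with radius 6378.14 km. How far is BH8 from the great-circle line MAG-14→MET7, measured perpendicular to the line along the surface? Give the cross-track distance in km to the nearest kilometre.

δ₁₃ = central angle MAG-14→BH8 = 0.445172 rad  (haversine)
θ₁₃ = bearing MAG-14→BH8 = 4.917°,  θ₁₂ = bearing MAG-14→MET7 = 290.122°
dₓₜ = R·arcsin(sin δ₁₃ · sin(θ₁₃ − θ₁₂)) = 6378.14·arcsin(0.43061·sin(-285.205°)) = 2733.261 km
|dₓₜ| = 2733.261 km

2733 km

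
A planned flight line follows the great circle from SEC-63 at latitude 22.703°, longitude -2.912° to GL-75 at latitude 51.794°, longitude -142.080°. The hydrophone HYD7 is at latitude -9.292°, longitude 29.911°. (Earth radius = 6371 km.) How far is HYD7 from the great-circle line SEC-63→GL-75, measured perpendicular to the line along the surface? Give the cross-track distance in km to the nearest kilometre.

δ₁₃ = central angle SEC-63→HYD7 = 0.791546 rad  (haversine)
θ₁₃ = bearing SEC-63→HYD7 = 131.245°,  θ₁₂ = bearing SEC-63→GL-75 = 335.935°
dₓₜ = R·arcsin(sin δ₁₃ · sin(θ₁₃ − θ₁₂)) = 6371·arcsin(0.71144·sin(-204.690°)) = 1922.361 km
|dₓₜ| = 1922.361 km

1922 km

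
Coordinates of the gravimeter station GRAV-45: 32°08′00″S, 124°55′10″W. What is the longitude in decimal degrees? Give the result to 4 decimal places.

124.9194°W

124° + 55′/60 + 10″/3600 = 124 + 0.91667 + 0.00278 = 124.9194°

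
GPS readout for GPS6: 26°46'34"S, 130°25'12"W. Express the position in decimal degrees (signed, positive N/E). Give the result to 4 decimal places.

-26.7761°, -130.4200°

lat: 26.7761° S → -26.7761°
lon: 130.4200° W → -130.4200°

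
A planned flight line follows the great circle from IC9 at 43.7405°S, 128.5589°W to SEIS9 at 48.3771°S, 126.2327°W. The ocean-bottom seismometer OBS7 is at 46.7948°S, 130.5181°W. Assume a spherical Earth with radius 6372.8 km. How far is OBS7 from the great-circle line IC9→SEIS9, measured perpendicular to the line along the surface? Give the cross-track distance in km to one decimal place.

249.2 km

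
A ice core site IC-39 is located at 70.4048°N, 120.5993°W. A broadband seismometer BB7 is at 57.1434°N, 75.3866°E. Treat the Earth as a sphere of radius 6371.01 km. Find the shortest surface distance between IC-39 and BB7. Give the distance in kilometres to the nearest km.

5776 km

Δφ = -13.2614°,  Δλ = -164.0141°
a = sin²(Δφ/2) + cos φ₁ cos φ₂ sin²(Δλ/2) = 0.191768
c = 2·arcsin(√a) = 0.906551 rad = 51.9416°
d = R·c = 6371.01 × 0.906551 = 5775.6 km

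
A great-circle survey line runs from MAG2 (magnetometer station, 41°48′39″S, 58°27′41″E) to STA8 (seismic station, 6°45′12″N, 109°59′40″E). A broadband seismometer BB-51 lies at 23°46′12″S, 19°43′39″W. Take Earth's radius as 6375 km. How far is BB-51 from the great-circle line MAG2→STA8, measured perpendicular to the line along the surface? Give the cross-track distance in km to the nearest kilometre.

2188 km

MAG2: φ = -41.81083°, λ = +58.46139°
STA8: φ = +6.75333°, λ = +109.99444°
BB-51: φ = -23.77000°, λ = -19.72750°
δ₁₃ = central angle MAG2→BB-51 = 1.150168 rad  (haversine)
θ₁₃ = bearing MAG2→BB-51 = 258.913°,  θ₁₂ = bearing MAG2→STA8 = 57.283°
dₓₜ = R·arcsin(sin δ₁₃ · sin(θ₁₃ − θ₁₂)) = 6375·arcsin(0.91283·sin(201.629°)) = -2187.670 km
|dₓₜ| = 2187.670 km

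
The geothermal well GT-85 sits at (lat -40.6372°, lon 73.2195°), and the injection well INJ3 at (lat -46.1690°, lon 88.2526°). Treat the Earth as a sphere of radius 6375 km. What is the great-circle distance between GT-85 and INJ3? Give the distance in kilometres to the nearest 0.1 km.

1359.2 km

Δφ = -5.5318°,  Δλ = 15.0331°
a = sin²(Δφ/2) + cos φ₁ cos φ₂ sin²(Δλ/2) = 0.011321
c = 2·arcsin(√a) = 0.213208 rad = 12.2159°
d = R·c = 6375 × 0.213208 = 1359.2 km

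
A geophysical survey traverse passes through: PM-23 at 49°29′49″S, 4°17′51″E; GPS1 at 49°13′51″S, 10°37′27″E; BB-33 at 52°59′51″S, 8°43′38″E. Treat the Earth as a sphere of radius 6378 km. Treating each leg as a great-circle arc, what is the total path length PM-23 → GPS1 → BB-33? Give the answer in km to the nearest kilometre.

PM-23: φ = -49.49694°, λ = +4.29750°
GPS1: φ = -49.23083°, λ = +10.62417°
BB-33: φ = -52.99750°, λ = +8.72722°
PM-23→GPS1: c = 0.072041 rad, d = 459.47 km
GPS1→BB-33: c = 0.068941 rad, d = 439.71 km
Total = 459.47 + 439.71 = 899.18 km

899 km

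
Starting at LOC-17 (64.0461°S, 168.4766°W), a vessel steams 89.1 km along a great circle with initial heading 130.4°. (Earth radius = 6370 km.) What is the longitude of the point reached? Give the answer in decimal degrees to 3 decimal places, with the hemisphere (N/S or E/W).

167.056°W

δ = d/R = 89.1/6370 = 0.013987 rad
φ₂ = arcsin(sin φ₁ cos δ + cos φ₁ sin δ cos θ)
   = arcsin(-0.89915·0.99990 + 0.43765·0.01399·-0.64812) = -64.55870°
λ₂ = λ₁ + atan2(sin θ sin δ cos φ₁, cos δ − sin φ₁ sin φ₂) = -167.05580°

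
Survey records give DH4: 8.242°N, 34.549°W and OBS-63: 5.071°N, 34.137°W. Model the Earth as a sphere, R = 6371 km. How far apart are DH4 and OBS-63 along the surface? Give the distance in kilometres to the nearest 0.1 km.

355.5 km

Δφ = -3.1710°,  Δλ = 0.4120°
a = sin²(Δφ/2) + cos φ₁ cos φ₂ sin²(Δλ/2) = 0.000778
c = 2·arcsin(√a) = 0.055803 rad = 3.1973°
d = R·c = 6371 × 0.055803 = 355.5 km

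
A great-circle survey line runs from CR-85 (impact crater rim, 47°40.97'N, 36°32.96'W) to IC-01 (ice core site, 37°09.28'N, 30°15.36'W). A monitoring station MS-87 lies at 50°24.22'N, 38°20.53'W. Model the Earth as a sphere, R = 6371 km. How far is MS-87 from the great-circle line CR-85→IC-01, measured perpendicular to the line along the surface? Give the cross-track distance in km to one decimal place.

CR-85: φ = +47.68283°, λ = -36.54933°
IC-01: φ = +37.15467°, λ = -30.25600°
MS-87: φ = +50.40367°, λ = -38.34217°
δ₁₃ = central angle CR-85→MS-87 = 0.051724 rad  (haversine)
θ₁₃ = bearing CR-85→MS-87 = 337.313°,  θ₁₂ = bearing CR-85→IC-01 = 154.005°
dₓₜ = R·arcsin(sin δ₁₃ · sin(θ₁₃ − θ₁₂)) = 6371·arcsin(0.05170·sin(183.308°)) = -19.008 km
|dₓₜ| = 19.008 km

19.0 km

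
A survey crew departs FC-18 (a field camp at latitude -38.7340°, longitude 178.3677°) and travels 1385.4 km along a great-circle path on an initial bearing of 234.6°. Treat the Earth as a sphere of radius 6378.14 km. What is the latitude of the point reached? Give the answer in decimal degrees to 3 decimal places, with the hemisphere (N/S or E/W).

45.104°S

δ = d/R = 1385.4/6378.14 = 0.217211 rad
φ₂ = arcsin(sin φ₁ cos δ + cos φ₁ sin δ cos θ)
   = arcsin(-0.62571·0.97650 + 0.78006·0.21551·-0.57928) = -45.10365°
λ₂ = λ₁ + atan2(sin θ sin δ cos φ₁, cos δ − sin φ₁ sin φ₂) = 163.95650°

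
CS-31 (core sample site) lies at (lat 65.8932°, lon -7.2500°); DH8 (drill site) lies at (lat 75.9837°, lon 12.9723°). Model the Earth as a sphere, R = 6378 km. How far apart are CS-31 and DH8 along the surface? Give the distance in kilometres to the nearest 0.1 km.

Δφ = 10.0905°,  Δλ = 20.2223°
a = sin²(Δφ/2) + cos φ₁ cos φ₂ sin²(Δλ/2) = 0.010783
c = 2·arcsin(√a) = 0.208055 rad = 11.9207°
d = R·c = 6378 × 0.208055 = 1327.0 km

1327.0 km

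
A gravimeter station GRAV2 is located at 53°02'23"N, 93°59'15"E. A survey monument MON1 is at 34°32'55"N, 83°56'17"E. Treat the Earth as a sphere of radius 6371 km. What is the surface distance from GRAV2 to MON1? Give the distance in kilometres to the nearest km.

2204 km

GRAV2: φ = +53.03972°, λ = +93.98750°
MON1: φ = +34.54861°, λ = +83.93806°
Δφ = -18.4911°,  Δλ = -10.0494°
a = sin²(Δφ/2) + cos φ₁ cos φ₂ sin²(Δλ/2) = 0.029613
c = 2·arcsin(√a) = 0.345888 rad = 19.8179°
d = R·c = 6371 × 0.345888 = 2203.7 km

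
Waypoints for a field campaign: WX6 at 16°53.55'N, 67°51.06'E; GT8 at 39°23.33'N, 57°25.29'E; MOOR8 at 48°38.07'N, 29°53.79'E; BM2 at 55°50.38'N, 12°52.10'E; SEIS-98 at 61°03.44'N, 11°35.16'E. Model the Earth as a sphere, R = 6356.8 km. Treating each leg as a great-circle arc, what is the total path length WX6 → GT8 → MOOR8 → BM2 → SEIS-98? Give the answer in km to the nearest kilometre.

7082 km

WX6: φ = +16.89250°, λ = +67.85100°
GT8: φ = +39.38883°, λ = +57.42150°
MOOR8: φ = +48.63450°, λ = +29.89650°
BM2: φ = +55.83967°, λ = +12.86833°
SEIS-98: φ = +61.05733°, λ = +11.58600°
WX6→GT8: c = 0.423427 rad, d = 2691.64 km
GT8→MOOR8: c = 0.378564 rad, d = 2406.46 km
MOOR8→BM2: c = 0.220283 rad, d = 1400.30 km
BM2→SEIS-98: c = 0.091811 rad, d = 583.62 km
Total = 2691.64 + 2406.46 + 1400.30 + 583.62 = 7082.02 km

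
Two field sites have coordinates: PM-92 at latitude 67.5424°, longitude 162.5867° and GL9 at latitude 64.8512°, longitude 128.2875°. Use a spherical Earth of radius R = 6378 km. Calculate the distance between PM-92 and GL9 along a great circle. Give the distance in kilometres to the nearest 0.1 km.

Δφ = -2.6912°,  Δλ = -34.2992°
a = sin²(Δφ/2) + cos φ₁ cos φ₂ sin²(Δλ/2) = 0.014666
c = 2·arcsin(√a) = 0.242805 rad = 13.9117°
d = R·c = 6378 × 0.242805 = 1548.6 km

1548.6 km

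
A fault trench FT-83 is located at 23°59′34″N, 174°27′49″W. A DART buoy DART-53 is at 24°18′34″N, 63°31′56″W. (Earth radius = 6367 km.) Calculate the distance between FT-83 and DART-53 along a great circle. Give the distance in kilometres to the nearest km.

FT-83: φ = +23.99278°, λ = -174.46361°
DART-53: φ = +24.30944°, λ = -63.53222°
Δφ = 0.3167°,  Δλ = 110.9314°
a = sin²(Δφ/2) + cos φ₁ cos φ₂ sin²(Δλ/2) = 0.565026
c = 2·arcsin(√a) = 1.701218 rad = 97.4726°
d = R·c = 6367 × 1.701218 = 10831.7 km

10832 km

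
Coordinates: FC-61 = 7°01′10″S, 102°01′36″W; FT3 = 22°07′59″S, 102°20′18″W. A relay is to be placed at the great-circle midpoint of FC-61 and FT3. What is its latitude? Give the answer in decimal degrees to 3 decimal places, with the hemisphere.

14.576°S

FC-61: φ = -7.01944°, λ = -102.02667°
FT3: φ = -22.13306°, λ = -102.33833°
Bx = cos φ₂ cos Δλ = 0.926298,  By = cos φ₂ sin Δλ = -0.005039
φₘ = atan2(sin φ₁ + sin φ₂, √((cos φ₁ + Bx)² + By²)) = -14.57630°
λₘ = λ₁ + atan2(By, cos φ₁ + Bx) = -102.17712°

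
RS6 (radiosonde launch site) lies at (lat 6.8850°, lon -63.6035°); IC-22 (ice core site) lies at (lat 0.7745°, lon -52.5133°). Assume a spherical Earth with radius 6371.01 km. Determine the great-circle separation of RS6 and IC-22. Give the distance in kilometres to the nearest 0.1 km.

Δφ = -6.1105°,  Δλ = 11.0902°
a = sin²(Δφ/2) + cos φ₁ cos φ₂ sin²(Δλ/2) = 0.012110
c = 2·arcsin(√a) = 0.220536 rad = 12.6358°
d = R·c = 6371.01 × 0.220536 = 1405.0 km

1405.0 km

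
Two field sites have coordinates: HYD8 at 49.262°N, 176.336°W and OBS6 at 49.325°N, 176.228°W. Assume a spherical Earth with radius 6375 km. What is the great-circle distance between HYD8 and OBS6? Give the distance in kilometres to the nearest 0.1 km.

10.5 km

Δφ = 0.0630°,  Δλ = 0.1080°
a = sin²(Δφ/2) + cos φ₁ cos φ₂ sin²(Δλ/2) = 0.000001
c = 2·arcsin(√a) = 0.001649 rad = 0.0945°
d = R·c = 6375 × 0.001649 = 10.5 km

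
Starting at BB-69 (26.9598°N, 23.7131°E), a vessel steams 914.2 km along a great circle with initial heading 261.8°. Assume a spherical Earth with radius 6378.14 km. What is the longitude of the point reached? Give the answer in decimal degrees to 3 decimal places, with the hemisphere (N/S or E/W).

δ = d/R = 914.2/6378.14 = 0.143333 rad
φ₂ = arcsin(sin φ₁ cos δ + cos φ₁ sin δ cos θ)
   = arcsin(0.45337·0.98975 + 0.89132·0.14284·-0.14263) = 25.50289°
λ₂ = λ₁ + atan2(sin θ sin δ cos φ₁, cos δ − sin φ₁ sin φ₂) = 14.70085°

14.701°E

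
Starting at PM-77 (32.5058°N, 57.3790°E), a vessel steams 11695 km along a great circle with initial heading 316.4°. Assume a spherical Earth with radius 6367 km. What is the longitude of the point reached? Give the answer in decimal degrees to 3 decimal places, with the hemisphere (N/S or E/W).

δ = d/R = 11695/6367 = 1.836815 rad
φ₂ = arcsin(sin φ₁ cos δ + cos φ₁ sin δ cos θ)
   = arcsin(0.53738·-0.26289 + 0.84334·0.96483·0.72417) = 26.61318°
λ₂ = λ₁ + atan2(sin θ sin δ cos φ₁, cos δ − sin φ₁ sin φ₂) = -74.52966°

74.530°W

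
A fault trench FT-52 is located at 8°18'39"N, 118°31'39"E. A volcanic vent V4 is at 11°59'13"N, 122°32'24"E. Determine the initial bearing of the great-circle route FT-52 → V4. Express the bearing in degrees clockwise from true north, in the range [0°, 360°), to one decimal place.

46.7°

FT-52: φ = +8.31083°, λ = +118.52750°
V4: φ = +11.98694°, λ = +122.54000°
Δλ = 4.0125°
y = sin Δλ · cos φ₂ = 0.068448
x = cos φ₁ sin φ₂ − sin φ₁ cos φ₂ cos Δλ = 0.064463
θ = atan2(y, x) = 46.7176° → 46.7176° (mod 360°)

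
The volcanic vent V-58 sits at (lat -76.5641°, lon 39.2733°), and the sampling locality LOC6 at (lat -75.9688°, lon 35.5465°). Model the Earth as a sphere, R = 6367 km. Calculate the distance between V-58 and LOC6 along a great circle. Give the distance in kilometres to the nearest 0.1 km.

Δφ = 0.5953°,  Δλ = -3.7268°
a = sin²(Δφ/2) + cos φ₁ cos φ₂ sin²(Δλ/2) = 0.000087
c = 2·arcsin(√a) = 0.018607 rad = 1.0661°
d = R·c = 6367 × 0.018607 = 118.5 km

118.5 km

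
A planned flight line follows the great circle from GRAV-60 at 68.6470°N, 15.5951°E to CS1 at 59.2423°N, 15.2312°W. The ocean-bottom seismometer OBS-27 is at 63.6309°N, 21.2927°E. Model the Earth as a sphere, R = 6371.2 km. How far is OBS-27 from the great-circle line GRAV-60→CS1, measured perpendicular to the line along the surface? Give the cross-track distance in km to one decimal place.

δ₁₃ = central angle GRAV-60→OBS-27 = 0.096253 rad  (haversine)
θ₁₃ = bearing GRAV-60→OBS-27 = 152.689°,  θ₁₂ = bearing GRAV-60→CS1 = 249.859°
dₓₜ = R·arcsin(sin δ₁₃ · sin(θ₁₃ − θ₁₂)) = 6371.2·arcsin(0.09610·sin(-97.169°)) = -608.440 km
|dₓₜ| = 608.440 km

608.4 km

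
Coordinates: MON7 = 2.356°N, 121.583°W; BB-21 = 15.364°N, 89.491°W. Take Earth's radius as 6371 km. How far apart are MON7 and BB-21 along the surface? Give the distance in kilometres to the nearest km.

3802 km

Δφ = 13.0080°,  Δλ = 32.0920°
a = sin²(Δφ/2) + cos φ₁ cos φ₂ sin²(Δλ/2) = 0.086440
c = 2·arcsin(√a) = 0.596832 rad = 34.1960°
d = R·c = 6371 × 0.596832 = 3802.4 km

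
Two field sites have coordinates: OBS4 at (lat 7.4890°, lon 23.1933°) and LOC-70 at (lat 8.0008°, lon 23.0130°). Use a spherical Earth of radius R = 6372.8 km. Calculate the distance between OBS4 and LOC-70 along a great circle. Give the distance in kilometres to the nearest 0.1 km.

Δφ = 0.5118°,  Δλ = -0.1803°
a = sin²(Δφ/2) + cos φ₁ cos φ₂ sin²(Δλ/2) = 0.000022
c = 2·arcsin(√a) = 0.009461 rad = 0.5421°
d = R·c = 6372.8 × 0.009461 = 60.3 km

60.3 km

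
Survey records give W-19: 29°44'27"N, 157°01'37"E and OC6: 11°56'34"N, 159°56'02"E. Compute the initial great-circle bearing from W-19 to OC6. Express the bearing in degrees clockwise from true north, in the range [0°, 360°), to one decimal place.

170.8°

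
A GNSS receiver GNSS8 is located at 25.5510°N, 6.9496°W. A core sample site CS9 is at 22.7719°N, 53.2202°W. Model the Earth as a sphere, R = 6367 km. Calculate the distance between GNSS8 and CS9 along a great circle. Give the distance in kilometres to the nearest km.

Δφ = -2.7791°,  Δλ = -46.2706°
a = sin²(Δφ/2) + cos φ₁ cos φ₂ sin²(Δλ/2) = 0.129008
c = 2·arcsin(√a) = 0.734771 rad = 42.0993°
d = R·c = 6367 × 0.734771 = 4678.3 km

4678 km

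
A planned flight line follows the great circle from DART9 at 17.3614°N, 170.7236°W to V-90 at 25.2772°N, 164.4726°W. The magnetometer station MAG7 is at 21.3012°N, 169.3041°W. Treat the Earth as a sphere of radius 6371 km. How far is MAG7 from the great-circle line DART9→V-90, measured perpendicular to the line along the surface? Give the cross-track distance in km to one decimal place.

132.9 km

δ₁₃ = central angle DART9→MAG7 = 0.072626 rad  (haversine)
θ₁₃ = bearing DART9→MAG7 = 18.546°,  θ₁₂ = bearing DART9→V-90 = 35.249°
dₓₜ = R·arcsin(sin δ₁₃ · sin(θ₁₃ − θ₁₂)) = 6371·arcsin(0.07256·sin(-16.702°)) = -132.873 km
|dₓₜ| = 132.873 km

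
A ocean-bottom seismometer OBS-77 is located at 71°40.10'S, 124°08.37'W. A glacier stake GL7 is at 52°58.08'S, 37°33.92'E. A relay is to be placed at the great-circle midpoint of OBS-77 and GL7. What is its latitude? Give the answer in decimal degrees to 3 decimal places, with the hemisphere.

OBS-77: φ = -71.66833°, λ = -124.13950°
GL7: φ = -52.96800°, λ = +37.56533°
Bx = cos φ₂ cos Δλ = -0.571818,  By = cos φ₂ sin Δλ = 0.189057
φₘ = atan2(sin φ₁ + sin φ₂, √((cos φ₁ + Bx)² + By²)) = -79.64585°
λₘ = λ₁ + atan2(By, cos φ₁ + Bx) = 19.55312°

79.646°S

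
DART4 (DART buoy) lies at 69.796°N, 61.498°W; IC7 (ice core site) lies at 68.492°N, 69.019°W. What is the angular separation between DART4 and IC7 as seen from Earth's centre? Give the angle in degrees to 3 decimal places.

Δφ = -1.3040°,  Δλ = -7.5210°
a = sin²(Δφ/2) + cos φ₁ cos φ₂ sin²(Δλ/2) = 0.000674
c = 2·arcsin(√a) = 0.051935 rad = 2.9756°

2.976°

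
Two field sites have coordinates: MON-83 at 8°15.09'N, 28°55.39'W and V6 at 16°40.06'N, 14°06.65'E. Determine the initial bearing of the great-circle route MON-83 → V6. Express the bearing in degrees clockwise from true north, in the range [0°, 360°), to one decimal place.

74.3°

MON-83: φ = +8.25150°, λ = -28.92317°
V6: φ = +16.66767°, λ = +14.11083°
Δλ = 43.0340°
y = sin Δλ · cos φ₂ = 0.653760
x = cos φ₁ sin φ₂ − sin φ₁ cos φ₂ cos Δλ = 0.183354
θ = atan2(y, x) = 74.3333° → 74.3333° (mod 360°)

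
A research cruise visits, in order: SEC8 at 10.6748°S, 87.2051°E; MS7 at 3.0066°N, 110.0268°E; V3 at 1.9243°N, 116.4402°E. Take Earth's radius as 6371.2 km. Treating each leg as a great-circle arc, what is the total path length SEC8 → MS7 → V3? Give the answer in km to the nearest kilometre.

3671 km

SEC8→MS7: c = 0.462807 rad, d = 2948.63 km
MS7→V3: c = 0.113414 rad, d = 722.58 km
Total = 2948.63 + 722.58 = 3671.22 km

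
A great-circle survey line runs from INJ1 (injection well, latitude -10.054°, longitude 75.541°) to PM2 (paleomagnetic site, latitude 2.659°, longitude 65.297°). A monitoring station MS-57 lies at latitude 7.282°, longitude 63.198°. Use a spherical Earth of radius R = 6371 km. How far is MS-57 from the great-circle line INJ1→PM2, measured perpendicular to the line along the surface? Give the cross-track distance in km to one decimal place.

139.6 km

δ₁₃ = central angle INJ1→MS-57 = 0.370910 rad  (haversine)
θ₁₃ = bearing INJ1→MS-57 = 324.197°,  θ₁₂ = bearing INJ1→PM2 = 320.731°
dₓₜ = R·arcsin(sin δ₁₃ · sin(θ₁₃ − θ₁₂)) = 6371·arcsin(0.36246·sin(3.466°)) = 139.620 km
|dₓₜ| = 139.620 km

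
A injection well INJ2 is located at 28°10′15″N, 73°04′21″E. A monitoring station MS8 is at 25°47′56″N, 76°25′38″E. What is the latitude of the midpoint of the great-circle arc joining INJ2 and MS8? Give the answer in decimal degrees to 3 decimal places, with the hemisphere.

INJ2: φ = +28.17083°, λ = +73.07250°
MS8: φ = +25.79889°, λ = +76.42722°
Bx = cos φ₂ cos Δλ = 0.898784,  By = cos φ₂ sin Δλ = 0.052685
φₘ = atan2(sin φ₁ + sin φ₂, √((cos φ₁ + Bx)² + By²)) = 26.99479°
λₘ = λ₁ + atan2(By, cos φ₁ + Bx) = 74.76755°

26.995°N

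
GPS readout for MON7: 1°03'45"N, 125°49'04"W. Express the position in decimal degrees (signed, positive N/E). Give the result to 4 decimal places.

lat: 1.0625° N → +1.0625°
lon: 125.8178° W → -125.8178°

+1.0625°, -125.8178°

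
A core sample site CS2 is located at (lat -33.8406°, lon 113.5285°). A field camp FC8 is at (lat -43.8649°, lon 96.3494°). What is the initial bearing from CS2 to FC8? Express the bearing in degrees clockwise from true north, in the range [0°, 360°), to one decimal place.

Δλ = -17.1791°
y = sin Δλ · cos φ₂ = -0.212947
x = cos φ₁ sin φ₂ − sin φ₁ cos φ₂ cos Δλ = -0.191978
θ = atan2(y, x) = -132.0356° → 227.9644° (mod 360°)

228.0°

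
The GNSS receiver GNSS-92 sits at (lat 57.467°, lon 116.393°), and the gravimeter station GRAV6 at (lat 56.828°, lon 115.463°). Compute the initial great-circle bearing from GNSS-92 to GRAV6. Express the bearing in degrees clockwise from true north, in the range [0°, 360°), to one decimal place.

218.7°

Δλ = -0.9300°
y = sin Δλ · cos φ₂ = -0.008881
x = cos φ₁ sin φ₂ − sin φ₁ cos φ₂ cos Δλ = -0.011092
θ = atan2(y, x) = -141.3167° → 218.6833° (mod 360°)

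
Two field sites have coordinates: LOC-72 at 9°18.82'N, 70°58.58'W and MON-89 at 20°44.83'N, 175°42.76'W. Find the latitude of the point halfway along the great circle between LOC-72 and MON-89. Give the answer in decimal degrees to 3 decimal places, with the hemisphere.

LOC-72: φ = +9.31367°, λ = -70.97633°
MON-89: φ = +20.74717°, λ = -175.71267°
Bx = cos φ₂ cos Δλ = -0.237876,  By = cos φ₂ sin Δλ = -0.904392
φₘ = atan2(sin φ₁ + sin φ₂, √((cos φ₁ + Bx)² + By²)) = 23.72572°
λₘ = λ₁ + atan2(By, cos φ₁ + Bx) = -121.34766°

23.726°N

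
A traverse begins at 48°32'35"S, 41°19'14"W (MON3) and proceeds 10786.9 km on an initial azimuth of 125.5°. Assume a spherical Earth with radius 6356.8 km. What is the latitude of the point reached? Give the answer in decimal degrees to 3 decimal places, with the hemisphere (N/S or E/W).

16.687°S

MON3: φ = -48.54306°, λ = -41.32056°
δ = d/R = 10786.9/6356.8 = 1.696907 rad
φ₂ = arcsin(sin φ₁ cos δ + cos φ₁ sin δ cos θ)
   = arcsin(-0.74945·-0.12578 + 0.66206·0.99206·-0.58070) = -16.68689°
λ₂ = λ₁ + atan2(sin θ sin δ cos φ₁, cos δ − sin φ₁ sin φ₂) = 81.20442°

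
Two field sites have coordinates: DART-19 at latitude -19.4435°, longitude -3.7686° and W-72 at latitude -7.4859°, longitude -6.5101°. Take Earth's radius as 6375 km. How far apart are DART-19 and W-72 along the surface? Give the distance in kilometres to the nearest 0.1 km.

1363.0 km

Δφ = 11.9576°,  Δλ = -2.7415°
a = sin²(Δφ/2) + cos φ₁ cos φ₂ sin²(Δλ/2) = 0.011384
c = 2·arcsin(√a) = 0.213803 rad = 12.2500°
d = R·c = 6375 × 0.213803 = 1363.0 km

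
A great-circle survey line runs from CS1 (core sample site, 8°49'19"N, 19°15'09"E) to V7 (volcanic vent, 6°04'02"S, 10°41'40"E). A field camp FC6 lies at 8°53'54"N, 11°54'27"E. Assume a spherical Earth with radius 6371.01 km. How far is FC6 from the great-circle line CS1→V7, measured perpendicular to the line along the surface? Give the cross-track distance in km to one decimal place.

705.8 km

CS1: φ = +8.82194°, λ = +19.25250°
V7: φ = -6.06722°, λ = +10.69444°
FC6: φ = +8.89833°, λ = +11.90750°
δ₁₃ = central angle CS1→FC6 = 0.126670 rad  (haversine)
θ₁₃ = bearing CS1→FC6 = 271.169°,  θ₁₂ = bearing CS1→V7 = 210.102°
dₓₜ = R·arcsin(sin δ₁₃ · sin(θ₁₃ − θ₁₂)) = 6371.01·arcsin(0.12633·sin(61.066°)) = 705.839 km
|dₓₜ| = 705.839 km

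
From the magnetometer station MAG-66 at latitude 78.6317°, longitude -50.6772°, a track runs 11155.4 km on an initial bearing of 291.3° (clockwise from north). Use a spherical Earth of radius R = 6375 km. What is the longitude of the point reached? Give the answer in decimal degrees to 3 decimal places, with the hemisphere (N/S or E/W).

δ = d/R = 11155.4/6375 = 1.749867 rad
φ₂ = arcsin(sin φ₁ cos δ + cos φ₁ sin δ cos θ)
   = arcsin(0.98038·-0.17811 + 0.19711·0.98401·0.36325) = -5.97895°
λ₂ = λ₁ + atan2(sin θ sin δ cos φ₁, cos δ − sin φ₁ sin φ₂) = -163.48541°

163.485°W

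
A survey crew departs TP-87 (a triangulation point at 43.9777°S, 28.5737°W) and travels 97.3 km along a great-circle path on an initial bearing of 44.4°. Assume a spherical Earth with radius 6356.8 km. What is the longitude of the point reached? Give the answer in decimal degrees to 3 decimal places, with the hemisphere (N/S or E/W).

27.730°W

δ = d/R = 97.3/6356.8 = 0.015306 rad
φ₂ = arcsin(sin φ₁ cos δ + cos φ₁ sin δ cos θ)
   = arcsin(-0.69438·0.99988 + 0.71961·0.01531·0.71447) = -43.34799°
λ₂ = λ₁ + atan2(sin θ sin δ cos φ₁, cos δ − sin φ₁ sin φ₂) = -27.72991°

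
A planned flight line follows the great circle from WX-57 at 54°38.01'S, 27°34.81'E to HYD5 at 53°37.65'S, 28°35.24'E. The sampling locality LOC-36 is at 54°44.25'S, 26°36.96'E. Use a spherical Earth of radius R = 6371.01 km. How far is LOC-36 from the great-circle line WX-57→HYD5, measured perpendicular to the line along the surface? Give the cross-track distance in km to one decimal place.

WX-57: φ = -54.63350°, λ = +27.58017°
HYD5: φ = -53.62750°, λ = +28.58733°
LOC-36: φ = -54.73750°, λ = +26.61600°
δ₁₃ = central angle WX-57→LOC-36 = 0.009895 rad  (haversine)
θ₁₃ = bearing WX-57→LOC-36 = 259.037°,  θ₁₂ = bearing WX-57→HYD5 = 30.806°
dₓₜ = R·arcsin(sin δ₁₃ · sin(θ₁₃ − θ₁₂)) = 6371.01·arcsin(0.00990·sin(228.231°)) = -47.020 km
|dₓₜ| = 47.020 km

47.0 km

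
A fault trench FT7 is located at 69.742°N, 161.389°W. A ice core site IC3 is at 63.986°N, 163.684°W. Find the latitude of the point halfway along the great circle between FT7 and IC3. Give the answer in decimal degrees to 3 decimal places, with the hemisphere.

66.868°N

Bx = cos φ₂ cos Δλ = 0.438239,  By = cos φ₂ sin Δλ = -0.017563
φₘ = atan2(sin φ₁ + sin φ₂, √((cos φ₁ + Bx)² + By²)) = 66.86809°
λₘ = λ₁ + atan2(By, cos φ₁ + Bx) = -162.67153°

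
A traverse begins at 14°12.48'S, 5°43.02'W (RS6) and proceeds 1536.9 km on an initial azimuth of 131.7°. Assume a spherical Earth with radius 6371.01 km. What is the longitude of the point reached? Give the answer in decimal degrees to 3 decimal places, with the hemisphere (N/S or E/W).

RS6: φ = -14.20800°, λ = -5.71700°
δ = d/R = 1536.9/6371.01 = 0.241233 rad
φ₂ = arcsin(sin φ₁ cos δ + cos φ₁ sin δ cos θ)
   = arcsin(-0.24544·0.97104 + 0.96941·0.23890·-0.66523) = -23.10381°
λ₂ = λ₁ + atan2(sin θ sin δ cos φ₁, cos δ − sin φ₁ sin φ₂) = 5.46499°

5.465°E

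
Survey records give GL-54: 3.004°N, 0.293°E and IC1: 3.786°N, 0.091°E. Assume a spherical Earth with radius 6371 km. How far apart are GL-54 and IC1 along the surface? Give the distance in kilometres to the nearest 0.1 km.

89.8 km

Δφ = 0.7820°,  Δλ = -0.2020°
a = sin²(Δφ/2) + cos φ₁ cos φ₂ sin²(Δλ/2) = 0.000050
c = 2·arcsin(√a) = 0.014095 rad = 0.8076°
d = R·c = 6371 × 0.014095 = 89.8 km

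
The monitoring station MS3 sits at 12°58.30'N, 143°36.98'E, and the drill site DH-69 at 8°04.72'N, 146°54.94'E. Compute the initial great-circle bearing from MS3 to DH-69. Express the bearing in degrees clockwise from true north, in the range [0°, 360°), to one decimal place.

146.1°

MS3: φ = +12.97167°, λ = +143.61633°
DH-69: φ = +8.07867°, λ = +146.91567°
Δλ = 3.2993°
y = sin Δλ · cos φ₂ = 0.056981
x = cos φ₁ sin φ₂ − sin φ₁ cos φ₂ cos Δλ = -0.084927
θ = atan2(y, x) = 146.1405° → 146.1405° (mod 360°)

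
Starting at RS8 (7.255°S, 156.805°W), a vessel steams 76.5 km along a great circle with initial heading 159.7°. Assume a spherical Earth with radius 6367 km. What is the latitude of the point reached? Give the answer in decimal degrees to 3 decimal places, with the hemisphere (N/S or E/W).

δ = d/R = 76.5/6367 = 0.012015 rad
φ₂ = arcsin(sin φ₁ cos δ + cos φ₁ sin δ cos θ)
   = arcsin(-0.12629·0.99993 + 0.99199·0.01201·-0.93789) = -7.90059°
λ₂ = λ₁ + atan2(sin θ sin δ cos φ₁, cos δ − sin φ₁ sin φ₂) = -156.56388°

7.901°S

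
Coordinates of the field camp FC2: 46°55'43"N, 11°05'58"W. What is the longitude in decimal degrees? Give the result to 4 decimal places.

11.0994°W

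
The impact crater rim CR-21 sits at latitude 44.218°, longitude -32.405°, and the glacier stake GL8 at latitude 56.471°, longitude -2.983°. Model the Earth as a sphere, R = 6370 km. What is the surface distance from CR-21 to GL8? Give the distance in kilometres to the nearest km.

Δφ = 12.2530°,  Δλ = 29.4220°
a = sin²(Δφ/2) + cos φ₁ cos φ₂ sin²(Δλ/2) = 0.036919
c = 2·arcsin(√a) = 0.386689 rad = 22.1557°
d = R·c = 6370 × 0.386689 = 2463.2 km

2463 km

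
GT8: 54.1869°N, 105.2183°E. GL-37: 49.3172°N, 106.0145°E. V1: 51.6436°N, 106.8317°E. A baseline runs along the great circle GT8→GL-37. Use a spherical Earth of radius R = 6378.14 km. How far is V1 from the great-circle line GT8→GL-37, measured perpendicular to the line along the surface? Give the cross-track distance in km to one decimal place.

80.9 km

δ₁₃ = central angle GT8→V1 = 0.047522 rad  (haversine)
θ₁₃ = bearing GT8→V1 = 158.420°,  θ₁₂ = bearing GT8→GL-37 = 173.906°
dₓₜ = R·arcsin(sin δ₁₃ · sin(θ₁₃ − θ₁₂)) = 6378.14·arcsin(0.04750·sin(-15.485°)) = -80.897 km
|dₓₜ| = 80.897 km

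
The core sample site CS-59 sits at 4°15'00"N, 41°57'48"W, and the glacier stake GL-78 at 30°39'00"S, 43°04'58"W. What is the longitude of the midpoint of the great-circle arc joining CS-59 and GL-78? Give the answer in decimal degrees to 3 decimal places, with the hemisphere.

42.482°W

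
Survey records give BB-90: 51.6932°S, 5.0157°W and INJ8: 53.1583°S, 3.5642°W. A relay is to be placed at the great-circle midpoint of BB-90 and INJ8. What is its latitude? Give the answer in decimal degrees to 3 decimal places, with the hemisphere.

52.428°S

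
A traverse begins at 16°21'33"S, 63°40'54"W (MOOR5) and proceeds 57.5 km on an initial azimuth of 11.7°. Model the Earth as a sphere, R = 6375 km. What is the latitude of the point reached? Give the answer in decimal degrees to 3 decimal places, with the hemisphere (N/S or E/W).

MOOR5: φ = -16.35917°, λ = -63.68167°
δ = d/R = 57.5/6375 = 0.009020 rad
φ₂ = arcsin(sin φ₁ cos δ + cos φ₁ sin δ cos θ)
   = arcsin(-0.28166·0.99996 + 0.95951·0.00902·0.97922) = -15.85309°
λ₂ = λ₁ + atan2(sin θ sin δ cos φ₁, cos δ − sin φ₁ sin φ₂) = -63.57273°

15.853°S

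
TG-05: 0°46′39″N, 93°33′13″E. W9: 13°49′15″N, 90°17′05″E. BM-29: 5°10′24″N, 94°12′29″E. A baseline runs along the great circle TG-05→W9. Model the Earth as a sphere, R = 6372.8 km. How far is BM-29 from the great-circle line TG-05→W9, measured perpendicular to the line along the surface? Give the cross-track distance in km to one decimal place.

TG-05: φ = +0.77750°, λ = +93.55361°
W9: φ = +13.82083°, λ = +90.28472°
BM-29: φ = +5.17333°, λ = +94.20806°
δ₁₃ = central angle TG-05→BM-29 = 0.077565 rad  (haversine)
θ₁₃ = bearing TG-05→BM-29 = 8.442°,  θ₁₂ = bearing TG-05→W9 = 346.216°
dₓₜ = R·arcsin(sin δ₁₃ · sin(θ₁₃ − θ₁₂)) = 6372.8·arcsin(0.07749·sin(-337.775°)) = 186.810 km
|dₓₜ| = 186.810 km

186.8 km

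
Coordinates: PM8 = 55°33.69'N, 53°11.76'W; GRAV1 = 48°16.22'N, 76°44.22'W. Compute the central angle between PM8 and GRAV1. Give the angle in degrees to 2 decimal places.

PM8: φ = +55.56150°, λ = -53.19600°
GRAV1: φ = +48.27033°, λ = -76.73700°
Δφ = -7.2912°,  Δλ = -23.5410°
a = sin²(Δφ/2) + cos φ₁ cos φ₂ sin²(Δλ/2) = 0.019707
c = 2·arcsin(√a) = 0.281693 rad = 16.1398°

16.14°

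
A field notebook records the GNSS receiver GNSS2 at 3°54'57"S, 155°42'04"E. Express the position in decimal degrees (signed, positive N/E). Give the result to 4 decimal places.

-3.9158°, +155.7011°

lat: 3.9158° S → -3.9158°
lon: 155.7011° E → +155.7011°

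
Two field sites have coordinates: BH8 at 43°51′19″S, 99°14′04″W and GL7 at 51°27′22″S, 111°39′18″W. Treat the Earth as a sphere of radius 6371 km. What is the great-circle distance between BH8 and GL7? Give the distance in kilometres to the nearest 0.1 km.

BH8: φ = -43.85528°, λ = -99.23444°
GL7: φ = -51.45611°, λ = -111.65500°
Δφ = -7.6008°,  Δλ = -12.4206°
a = sin²(Δφ/2) + cos φ₁ cos φ₂ sin²(Δλ/2) = 0.009651
c = 2·arcsin(√a) = 0.196800 rad = 11.2758°
d = R·c = 6371 × 0.196800 = 1253.8 km

1253.8 km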